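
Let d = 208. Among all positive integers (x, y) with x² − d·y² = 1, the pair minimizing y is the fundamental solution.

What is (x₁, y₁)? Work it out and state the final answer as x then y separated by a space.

649 45

d=208: √d = [14; 2,2,1,2,2,28] (ℓ=6, even), read p_5/q_5
i=0: a=14 ⇒ p=14, q=1
i=1: a=2 ⇒ p=29, q=2
i=2: a=2 ⇒ p=72, q=5
i=3: a=1 ⇒ p=101, q=7
i=4: a=2 ⇒ p=274, q=19
i=5: a=2 ⇒ p=649, q=45
(x₁, y₁) = (649, 45);  649² − 208·45² = 1 ✓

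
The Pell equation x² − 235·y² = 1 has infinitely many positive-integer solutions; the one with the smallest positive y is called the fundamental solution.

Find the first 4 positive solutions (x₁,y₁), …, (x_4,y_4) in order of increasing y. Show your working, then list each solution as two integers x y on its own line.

[15; 3,30] for √235; ℓ=2 ⇒ convergent index 1
a_0=15:  p_0=15·1+0=15,  q_0=15·0+1=1
a_1=3:  p_1=3·15+1=46,  q_1=3·1+0=3
fundamental: x₁=46, y₁=3  (since 2116 − 235·9 = 1)
n=2: (46,3)∘(46,3) = (46·46+235·3·3, 46·3+3·46) = (4231,276)
n=3: (4231,276)∘(46,3) = (46·4231+235·3·276, 46·276+3·4231) = (389206,25389)
n=4: (389206,25389)∘(46,3) = (46·389206+235·3·25389, 46·25389+3·389206) = (35802721,2335512)

46 3
4231 276
389206 25389
35802721 2335512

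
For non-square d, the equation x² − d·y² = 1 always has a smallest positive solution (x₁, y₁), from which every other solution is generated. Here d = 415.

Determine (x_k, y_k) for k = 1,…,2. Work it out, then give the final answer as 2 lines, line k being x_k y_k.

[20; 2,1,2,4,6,…,1,2,40] for √415; ℓ=16 ⇒ convergent index 15
i=0: a=20 ⇒ p=20, q=1
…
i=4: a=4 ⇒ p=713, q=35
…
i=8: a=3 ⇒ p=33939, q=1666
i=9: a=1 ⇒ p=43534, q=2137
…
i=11: a=6 ⇒ p=508372, q=24955
…
i=13: a=2 ⇒ p=4730294, q=232201
i=14: a=1 ⇒ p=6841255, q=335824
i=15: a=2 ⇒ p=18412804, q=903849
fundamental: x₁=18412804, y₁=903849  (since 339031351142416 − 415·816943014801 = 1)
(18412804+903849√415)^2 = 678062702284831 + 33284788965192√415

18412804 903849
678062702284831 33284788965192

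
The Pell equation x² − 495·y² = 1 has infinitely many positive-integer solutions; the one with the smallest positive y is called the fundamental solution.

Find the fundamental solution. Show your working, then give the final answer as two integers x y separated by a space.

d=495: √d = [22; 4,44] (ℓ=2, even), read p_1/q_1
step 0: (22, 1)  from 22·(1,0) + (0,1)
step 1: (89, 4)  from 4·(22,1) + (1,0)
(x₁, y₁) = (89, 4);  89² − 495·4² = 1 ✓

89 4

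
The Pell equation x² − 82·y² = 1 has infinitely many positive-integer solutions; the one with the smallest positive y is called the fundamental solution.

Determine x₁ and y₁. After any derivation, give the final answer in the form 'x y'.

163 18

d=82: √d = [9; 18] (ℓ=1, odd), read p_1/q_1
a_0=9:  p_0=9·1+0=9,  q_0=9·0+1=1
a_1=18:  p_1=18·9+1=163,  q_1=18·1+0=18
→ (163, 18).  Check: 163²=26569, 82·18²=26568, difference 1.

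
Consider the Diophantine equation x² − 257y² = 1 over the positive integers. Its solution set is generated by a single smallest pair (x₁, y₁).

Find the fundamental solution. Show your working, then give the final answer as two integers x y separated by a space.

√257 → a₀=16, period (32); ℓ=1 odd so k=1
i=0: a=16 ⇒ p=16, q=1
i=1: a=32 ⇒ p=513, q=32
fundamental: x₁=513, y₁=32  (since 263169 − 257·1024 = 1)

513 32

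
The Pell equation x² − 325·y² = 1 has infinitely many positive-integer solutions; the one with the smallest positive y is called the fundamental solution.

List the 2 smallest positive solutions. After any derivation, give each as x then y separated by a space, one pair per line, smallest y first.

649 36
842401 46728

√325 = [18; 36, …], period ℓ=1 (odd) → k=1
step 0: (18, 1)  from 18·(1,0) + (0,1)
step 1: (649, 36)  from 36·(18,1) + (1,0)
→ (649, 36).  Check: 649²=421201, 325·36²=421200, difference 1.
k=2:  x_2 = 649·649+325·36·36 = 842401,  y_2 = 649·36+36·649 = 46728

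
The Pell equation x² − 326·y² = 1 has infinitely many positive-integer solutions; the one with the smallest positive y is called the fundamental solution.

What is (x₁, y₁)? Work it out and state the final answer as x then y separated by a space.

325 18

[18; 18,36] for √326; ℓ=2 ⇒ convergent index 1
step 0: (18, 1)  from 18·(1,0) + (0,1)
step 1: (325, 18)  from 18·(18,1) + (1,0)
fundamental: x₁=325, y₁=18  (since 105625 − 326·324 = 1)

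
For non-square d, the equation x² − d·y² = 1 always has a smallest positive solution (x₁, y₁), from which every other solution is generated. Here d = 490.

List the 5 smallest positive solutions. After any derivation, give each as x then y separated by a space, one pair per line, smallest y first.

1039681 46968
2161873163521 97663474416
4495316905044313921 203077717488555624
9347391150304592810234881 422272088792340335957472
19436609957075163398170578312001 878056535095215307939712337240

√490 → a₀=22, period (7,2,1,4,4,4,1,2,7,44); ℓ=10 even so k=9
a_0=22:  p_0=22·1+0=22,  q_0=22·0+1=1
a_1=7:  p_1=7·22+1=155,  q_1=7·1+0=7
a_2=2:  p_2=2·155+22=332,  q_2=2·7+1=15
a_3=1:  p_3=1·332+155=487,  q_3=1·15+7=22
…
a_7=1:  p_7=1·40708+9607=50315,  q_7=1·1839+434=2273
a_8=2:  p_8=2·50315+40708=141338,  q_8=2·2273+1839=6385
a_9=7:  p_9=7·141338+50315=1039681,  q_9=7·6385+2273=46968
fundamental: x₁=1039681, y₁=46968  (since 1080936581761 − 490·2205993024 = 1)
(1039681+46968√490)^2 = 2161873163521 + 97663474416√490
(1039681+46968√490)^3 = 4495316905044313921 + 203077717488555624√490
(1039681+46968√490)^4 = 9347391150304592810234881 + 422272088792340335957472√490
(1039681+46968√490)^5 = 19436609957075163398170578312001 + 878056535095215307939712337240√490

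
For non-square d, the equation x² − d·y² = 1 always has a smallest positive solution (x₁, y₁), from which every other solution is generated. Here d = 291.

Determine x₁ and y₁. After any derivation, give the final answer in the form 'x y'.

√291 = [17; 17,34, …], period ℓ=2 (even) → k=1
a_0=17:  p_0=17·1+0=17,  q_0=17·0+1=1
a_1=17:  p_1=17·17+1=290,  q_1=17·1+0=17
→ (290, 17).  Check: 290²=84100, 291·17²=84099, difference 1.

290 17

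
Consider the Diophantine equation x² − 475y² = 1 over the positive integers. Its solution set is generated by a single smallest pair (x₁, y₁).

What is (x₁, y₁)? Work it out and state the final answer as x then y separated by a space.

[21; 1,3,1,6,2,6,1,3,1,42] for √475; ℓ=10 ⇒ convergent index 9
i=0: a=21 ⇒ p=21, q=1
i=1: a=1 ⇒ p=22, q=1
i=2: a=3 ⇒ p=87, q=4
…
i=4: a=6 ⇒ p=741, q=34
i=5: a=2 ⇒ p=1591, q=73
…
i=8: a=3 ⇒ p=45921, q=2107
i=9: a=1 ⇒ p=57799, q=2652
fundamental: x₁=57799, y₁=2652  (since 3340724401 − 475·7033104 = 1)

57799 2652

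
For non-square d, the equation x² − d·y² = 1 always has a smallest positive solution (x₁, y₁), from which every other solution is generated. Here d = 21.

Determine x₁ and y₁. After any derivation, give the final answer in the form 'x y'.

√21 → a₀=4, period (1,1,2,1,1,8); ℓ=6 even so k=5
a_0=4:  p_0=4·1+0=4,  q_0=4·0+1=1
a_1=1:  p_1=1·4+1=5,  q_1=1·1+0=1
…
a_4=1:  p_4=1·23+9=32,  q_4=1·5+2=7
a_5=1:  p_5=1·32+23=55,  q_5=1·7+5=12
fundamental: x₁=55, y₁=12  (since 3025 − 21·144 = 1)

55 12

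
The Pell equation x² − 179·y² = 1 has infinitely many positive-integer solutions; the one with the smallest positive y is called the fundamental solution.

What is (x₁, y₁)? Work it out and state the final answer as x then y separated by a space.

√179 → a₀=13, period (2,1,1,1,3,…,1,2,26); ℓ=14 even so k=13
step 0: (13, 1)  from 13·(1,0) + (0,1)
step 1: (27, 2)  from 2·(13,1) + (1,0)
…
step 3: (67, 5)  from 1·(40,3) + (27,2)
step 4: (107, 8)  from 1·(67,5) + (40,3)
step 5: (388, 29)  from 3·(107,8) + (67,5)
…
step 9: (438125, 32747)  from 3·(137042,10243) + (26999,2018)
…
step 11: (1013292, 75737)  from 1·(575167,42990) + (438125,32747)
step 12: (1588459, 118727)  from 1·(1013292,75737) + (575167,42990)
step 13: (4190210, 313191)  from 2·(1588459,118727) + (1013292,75737)
fundamental: x₁=4190210, y₁=313191  (since 17557859844100 − 179·98088602481 = 1)

4190210 313191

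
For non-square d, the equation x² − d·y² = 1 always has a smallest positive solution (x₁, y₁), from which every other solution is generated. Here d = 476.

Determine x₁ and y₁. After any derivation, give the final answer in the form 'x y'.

28799 1320

√476 = [21; 1,4,2,10,2,4,1,42, …], period ℓ=8 (even) → k=7
i=0: a=21 ⇒ p=21, q=1
i=1: a=1 ⇒ p=22, q=1
i=2: a=4 ⇒ p=109, q=5
i=3: a=2 ⇒ p=240, q=11
i=4: a=10 ⇒ p=2509, q=115
i=5: a=2 ⇒ p=5258, q=241
i=6: a=4 ⇒ p=23541, q=1079
i=7: a=1 ⇒ p=28799, q=1320
→ (28799, 1320).  Check: 28799²=829382401, 476·1320²=829382400, difference 1.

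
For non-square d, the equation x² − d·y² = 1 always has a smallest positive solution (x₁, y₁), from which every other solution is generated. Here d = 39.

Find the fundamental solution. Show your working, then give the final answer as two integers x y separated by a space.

25 4

[6; 4,12] for √39; ℓ=2 ⇒ convergent index 1
k=0  a_k=6  p_k/q_k = 6/1
k=1  a_k=4  p_k/q_k = 25/4
fundamental: x₁=25, y₁=4  (since 625 − 39·16 = 1)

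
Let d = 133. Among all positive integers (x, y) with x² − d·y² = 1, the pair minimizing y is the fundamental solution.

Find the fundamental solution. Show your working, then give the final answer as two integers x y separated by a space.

d=133: √d = [11; 1,1,7,5,1,…,1,1,22] (ℓ=16, even), read p_15/q_15
a_0=11:  p_0=11·1+0=11,  q_0=11·0+1=1
a_1=1:  p_1=1·11+1=12,  q_1=1·1+0=1
a_2=1:  p_2=1·12+11=23,  q_2=1·1+1=2
…
a_5=1:  p_5=1·888+173=1061,  q_5=1·77+15=92
a_6=1:  p_6=1·1061+888=1949,  q_6=1·92+77=169
a_7=1:  p_7=1·1949+1061=3010,  q_7=1·169+92=261
a_8=2:  p_8=2·3010+1949=7969,  q_8=2·261+169=691
…
a_10=1:  p_10=1·10979+7969=18948,  q_10=1·952+691=1643
…
a_12=5:  p_12=5·29927+18948=168583,  q_12=5·2595+1643=14618
a_13=7:  p_13=7·168583+29927=1210008,  q_13=7·14618+2595=104921
a_14=1:  p_14=1·1210008+168583=1378591,  q_14=1·104921+14618=119539
a_15=1:  p_15=1·1378591+1210008=2588599,  q_15=1·119539+104921=224460
(x₁, y₁) = (2588599, 224460);  2588599² − 133·224460² = 1 ✓

2588599 224460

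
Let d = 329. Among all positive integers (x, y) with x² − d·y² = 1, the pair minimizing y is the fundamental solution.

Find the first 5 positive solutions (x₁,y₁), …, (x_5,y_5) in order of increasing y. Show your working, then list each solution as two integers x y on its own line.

2376415 131016
11294696504449 622696775280
53681772387237964255 2959571914453911384
255140338255224918953587201 14066342182173360946441440
1212638653869526969777790618564575 66854933113696055535160815363816

[18; 7,4,2,1,1,4,1,1,2,4,7,36] for √329; ℓ=12 ⇒ convergent index 11
i=0: a=18 ⇒ p=18, q=1
i=1: a=7 ⇒ p=127, q=7
…
i=3: a=2 ⇒ p=1179, q=65
i=4: a=1 ⇒ p=1705, q=94
…
i=7: a=1 ⇒ p=16125, q=889
i=8: a=1 ⇒ p=29366, q=1619
i=9: a=2 ⇒ p=74857, q=4127
i=10: a=4 ⇒ p=328794, q=18127
i=11: a=7 ⇒ p=2376415, q=131016
→ (2376415, 131016).  Check: 2376415²=5647348252225, 329·131016²=5647348252224, difference 1.
k=2:  x_2 = 2376415·2376415+329·131016·131016 = 11294696504449,  y_2 = 2376415·131016+131016·2376415 = 622696775280
k=3:  x_3 = 2376415·11294696504449+329·131016·622696775280 = 53681772387237964255,  y_3 = 2376415·622696775280+131016·11294696504449 = 2959571914453911384
k=4:  x_4 = 2376415·53681772387237964255+329·131016·2959571914453911384 = 255140338255224918953587201,  y_4 = 2376415·2959571914453911384+131016·53681772387237964255 = 14066342182173360946441440
k=5:  x_5 = 2376415·255140338255224918953587201+329·131016·14066342182173360946441440 = 1212638653869526969777790618564575,  y_5 = 2376415·14066342182173360946441440+131016·255140338255224918953587201 = 66854933113696055535160815363816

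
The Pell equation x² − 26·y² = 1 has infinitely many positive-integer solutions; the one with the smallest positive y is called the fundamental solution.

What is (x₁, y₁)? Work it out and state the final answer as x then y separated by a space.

51 10

[5; 10] for √26; ℓ=1 ⇒ convergent index 1
i=0: a=5 ⇒ p=5, q=1
i=1: a=10 ⇒ p=51, q=10
(x₁, y₁) = (51, 10);  51² − 26·10² = 1 ✓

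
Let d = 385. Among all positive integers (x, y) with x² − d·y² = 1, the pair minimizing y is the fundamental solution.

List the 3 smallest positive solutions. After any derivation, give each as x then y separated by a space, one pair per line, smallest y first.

√385 → a₀=19, period (1,1,1,1,1,…,1,1,38); ℓ=16 even so k=15
i=0: a=19 ⇒ p=19, q=1
…
i=9: a=1 ⇒ p=2747, q=140
i=10: a=3 ⇒ p=10262, q=523
i=11: a=1 ⇒ p=13009, q=663
i=12: a=1 ⇒ p=23271, q=1186
i=13: a=1 ⇒ p=36280, q=1849
i=14: a=1 ⇒ p=59551, q=3035
i=15: a=1 ⇒ p=95831, q=4884
fundamental: x₁=95831, y₁=4884  (since 9183580561 − 385·23853456 = 1)
n=2: (95831,4884)∘(95831,4884) = (95831·95831+385·4884·4884, 95831·4884+4884·95831) = (18367161121,936077208)
n=3: (18367161121,936077208)∘(95831,4884) = (95831·18367161121+385·4884·936077208, 95831·936077208+4884·18367161121) = (3520286834677271,179410429834812)

95831 4884
18367161121 936077208
3520286834677271 179410429834812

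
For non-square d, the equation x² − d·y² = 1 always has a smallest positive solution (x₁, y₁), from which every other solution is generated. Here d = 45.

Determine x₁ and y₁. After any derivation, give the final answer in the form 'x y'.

161 24

d=45: √d = [6; 1,2,2,2,1,12] (ℓ=6, even), read p_5/q_5
step 0: (6, 1)  from 6·(1,0) + (0,1)
step 1: (7, 1)  from 1·(6,1) + (1,0)
step 2: (20, 3)  from 2·(7,1) + (6,1)
step 3: (47, 7)  from 2·(20,3) + (7,1)
step 4: (114, 17)  from 2·(47,7) + (20,3)
step 5: (161, 24)  from 1·(114,17) + (47,7)
(x₁, y₁) = (161, 24);  161² − 45·24² = 1 ✓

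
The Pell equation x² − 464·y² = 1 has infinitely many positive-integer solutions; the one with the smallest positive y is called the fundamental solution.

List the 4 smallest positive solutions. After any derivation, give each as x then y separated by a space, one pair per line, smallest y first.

9801 455
192119201 8918910
3765920568201 174828473365
73819574785756801 3426987725981820

d=464: √d = [21; 1,1,5,1,1,1,5,1,1,42] (ℓ=10, even), read p_9/q_9
a_0=21:  p_0=21·1+0=21,  q_0=21·0+1=1
a_1=1:  p_1=1·21+1=22,  q_1=1·1+0=1
a_2=1:  p_2=1·22+21=43,  q_2=1·1+1=2
…
a_4=1:  p_4=1·237+43=280,  q_4=1·11+2=13
…
a_6=1:  p_6=1·517+280=797,  q_6=1·24+13=37
a_7=5:  p_7=5·797+517=4502,  q_7=5·37+24=209
a_8=1:  p_8=1·4502+797=5299,  q_8=1·209+37=246
a_9=1:  p_9=1·5299+4502=9801,  q_9=1·246+209=455
→ (9801, 455).  Check: 9801²=96059601, 464·455²=96059600, difference 1.
(9801+455√464)^2 = 192119201 + 8918910√464
(9801+455√464)^3 = 3765920568201 + 174828473365√464
(9801+455√464)^4 = 73819574785756801 + 3426987725981820√464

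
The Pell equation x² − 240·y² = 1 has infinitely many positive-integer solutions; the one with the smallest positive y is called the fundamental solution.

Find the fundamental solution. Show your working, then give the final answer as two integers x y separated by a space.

31 2

[15; 2,30] for √240; ℓ=2 ⇒ convergent index 1
step 0: (15, 1)  from 15·(1,0) + (0,1)
step 1: (31, 2)  from 2·(15,1) + (1,0)
(x₁, y₁) = (31, 2);  31² − 240·2² = 1 ✓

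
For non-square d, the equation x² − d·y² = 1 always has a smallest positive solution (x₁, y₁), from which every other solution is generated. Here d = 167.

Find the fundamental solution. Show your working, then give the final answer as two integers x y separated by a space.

d=167: √d = [12; 1,11,1,24] (ℓ=4, even), read p_3/q_3
a_0=12:  p_0=12·1+0=12,  q_0=12·0+1=1
a_1=1:  p_1=1·12+1=13,  q_1=1·1+0=1
a_2=11:  p_2=11·13+12=155,  q_2=11·1+1=12
a_3=1:  p_3=1·155+13=168,  q_3=1·12+1=13
(x₁, y₁) = (168, 13);  168² − 167·13² = 1 ✓

168 13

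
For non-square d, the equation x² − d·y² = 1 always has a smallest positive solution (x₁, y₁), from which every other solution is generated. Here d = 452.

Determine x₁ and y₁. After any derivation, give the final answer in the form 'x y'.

1204353 56648

√452 = [21; 3,1,5,3,10,3,5,1,3,42, …], period ℓ=10 (even) → k=9
i=0: a=21 ⇒ p=21, q=1
i=1: a=3 ⇒ p=64, q=3
i=2: a=1 ⇒ p=85, q=4
i=3: a=5 ⇒ p=489, q=23
i=4: a=3 ⇒ p=1552, q=73
i=5: a=10 ⇒ p=16009, q=753
…
i=8: a=1 ⇒ p=313483, q=14745
i=9: a=3 ⇒ p=1204353, q=56648
→ (1204353, 56648).  Check: 1204353²=1450466148609, 452·56648²=1450466148608, difference 1.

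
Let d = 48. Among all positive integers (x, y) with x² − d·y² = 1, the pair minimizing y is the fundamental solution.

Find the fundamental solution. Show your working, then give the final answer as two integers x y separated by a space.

7 1

[6; 1,12] for √48; ℓ=2 ⇒ convergent index 1
a_0=6:  p_0=6·1+0=6,  q_0=6·0+1=1
a_1=1:  p_1=1·6+1=7,  q_1=1·1+0=1
→ (7, 1).  Check: 7²=49, 48·1²=48, difference 1.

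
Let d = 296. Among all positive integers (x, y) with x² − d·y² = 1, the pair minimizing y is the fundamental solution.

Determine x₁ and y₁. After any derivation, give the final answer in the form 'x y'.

d=296: √d = [17; 4,1,7,1,4,34] (ℓ=6, even), read p_5/q_5
i=0: a=17 ⇒ p=17, q=1
i=1: a=4 ⇒ p=69, q=4
…
i=3: a=7 ⇒ p=671, q=39
i=4: a=1 ⇒ p=757, q=44
i=5: a=4 ⇒ p=3699, q=215
fundamental: x₁=3699, y₁=215  (since 13682601 − 296·46225 = 1)

3699 215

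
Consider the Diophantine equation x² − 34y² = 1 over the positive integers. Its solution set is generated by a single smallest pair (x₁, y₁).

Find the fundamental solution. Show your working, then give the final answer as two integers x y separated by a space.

d=34: √d = [5; 1,4,1,10] (ℓ=4, even), read p_3/q_3
a_0=5:  p_0=5·1+0=5,  q_0=5·0+1=1
…
a_2=4:  p_2=4·6+5=29,  q_2=4·1+1=5
a_3=1:  p_3=1·29+6=35,  q_3=1·5+1=6
fundamental: x₁=35, y₁=6  (since 1225 − 34·36 = 1)

35 6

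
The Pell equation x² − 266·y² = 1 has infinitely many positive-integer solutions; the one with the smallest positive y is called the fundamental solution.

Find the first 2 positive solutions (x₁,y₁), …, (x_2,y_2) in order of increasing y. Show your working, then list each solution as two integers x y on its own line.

685 42
938449 57540

[16; 3,4,3,32] for √266; ℓ=4 ⇒ convergent index 3
a_0=16:  p_0=16·1+0=16,  q_0=16·0+1=1
…
a_2=4:  p_2=4·49+16=212,  q_2=4·3+1=13
a_3=3:  p_3=3·212+49=685,  q_3=3·13+3=42
(x₁, y₁) = (685, 42);  685² − 266·42² = 1 ✓
n=2: (685,42)∘(685,42) = (685·685+266·42·42, 685·42+42·685) = (938449,57540)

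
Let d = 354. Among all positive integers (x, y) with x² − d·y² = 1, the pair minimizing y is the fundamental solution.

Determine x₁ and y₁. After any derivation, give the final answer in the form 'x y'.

√354 → a₀=18, period (1,4,2,2,18,2,2,4,1,36); ℓ=10 even so k=9
a_0=18:  p_0=18·1+0=18,  q_0=18·0+1=1
…
a_3=2:  p_3=2·94+19=207,  q_3=2·5+1=11
a_4=2:  p_4=2·207+94=508,  q_4=2·11+5=27
…
a_7=2:  p_7=2·19210+9351=47771,  q_7=2·1021+497=2539
a_8=4:  p_8=4·47771+19210=210294,  q_8=4·2539+1021=11177
a_9=1:  p_9=1·210294+47771=258065,  q_9=1·11177+2539=13716
→ (258065, 13716).  Check: 258065²=66597544225, 354·13716²=66597544224, difference 1.

258065 13716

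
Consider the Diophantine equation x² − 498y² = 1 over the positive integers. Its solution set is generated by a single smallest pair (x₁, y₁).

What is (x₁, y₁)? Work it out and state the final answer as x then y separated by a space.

d=498: √d = [22; 3,6,22,6,3,44] (ℓ=6, even), read p_5/q_5
i=0: a=22 ⇒ p=22, q=1
…
i=4: a=6 ⇒ p=56794, q=2545
i=5: a=3 ⇒ p=179777, q=8056
fundamental: x₁=179777, y₁=8056  (since 32319769729 − 498·64899136 = 1)

179777 8056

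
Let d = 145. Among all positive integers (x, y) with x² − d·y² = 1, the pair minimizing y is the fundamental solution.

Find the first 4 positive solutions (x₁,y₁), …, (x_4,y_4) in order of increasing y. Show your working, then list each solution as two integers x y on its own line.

[12; 24] for √145; ℓ=1 ⇒ convergent index 1
i=0: a=12 ⇒ p=12, q=1
i=1: a=24 ⇒ p=289, q=24
→ (289, 24).  Check: 289²=83521, 145·24²=83520, difference 1.
n=2: (289,24)∘(289,24) = (289·289+145·24·24, 289·24+24·289) = (167041,13872)
n=3: (167041,13872)∘(289,24) = (289·167041+145·24·13872, 289·13872+24·167041) = (96549409,8017992)
n=4: (96549409,8017992)∘(289,24) = (289·96549409+145·24·8017992, 289·8017992+24·96549409) = (55805391361,4634385504)

289 24
167041 13872
96549409 8017992
55805391361 4634385504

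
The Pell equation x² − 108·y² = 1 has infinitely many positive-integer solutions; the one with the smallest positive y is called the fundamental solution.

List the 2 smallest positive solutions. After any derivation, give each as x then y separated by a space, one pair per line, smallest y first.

d=108: √d = [10; 2,1,1,4,1,1,2,20] (ℓ=8, even), read p_7/q_7
i=0: a=10 ⇒ p=10, q=1
i=1: a=2 ⇒ p=21, q=2
i=2: a=1 ⇒ p=31, q=3
…
i=5: a=1 ⇒ p=291, q=28
i=6: a=1 ⇒ p=530, q=51
i=7: a=2 ⇒ p=1351, q=130
(x₁, y₁) = (1351, 130);  1351² − 108·130² = 1 ✓
(1351+130√108)^2 = 3650401 + 351260√108

1351 130
3650401 351260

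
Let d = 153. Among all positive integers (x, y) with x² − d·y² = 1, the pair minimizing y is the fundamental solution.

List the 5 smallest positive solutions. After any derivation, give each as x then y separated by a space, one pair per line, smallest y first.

d=153: √d = [12; 2,1,2,2,2,1,2,24] (ℓ=8, even), read p_7/q_7
i=0: a=12 ⇒ p=12, q=1
i=1: a=2 ⇒ p=25, q=2
i=2: a=1 ⇒ p=37, q=3
…
i=4: a=2 ⇒ p=235, q=19
…
i=6: a=1 ⇒ p=804, q=65
i=7: a=2 ⇒ p=2177, q=176
fundamental: x₁=2177, y₁=176  (since 4739329 − 153·30976 = 1)
k=2:  x_2 = 2177·2177+153·176·176 = 9478657,  y_2 = 2177·176+176·2177 = 766304
k=3:  x_3 = 2177·9478657+153·176·766304 = 41270070401,  y_3 = 2177·766304+176·9478657 = 3336487440
k=4:  x_4 = 2177·41270070401+153·176·3336487440 = 179689877047297,  y_4 = 2177·3336487440+176·41270070401 = 14527065547456
k=5:  x_5 = 2177·179689877047297+153·176·14527065547456 = 782369683393860737,  y_5 = 2177·14527065547456+176·179689877047297 = 63250840057135984

2177 176
9478657 766304
41270070401 3336487440
179689877047297 14527065547456
782369683393860737 63250840057135984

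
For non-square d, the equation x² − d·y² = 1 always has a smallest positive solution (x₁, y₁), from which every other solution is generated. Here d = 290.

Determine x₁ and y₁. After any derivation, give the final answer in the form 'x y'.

579 34

d=290: √d = [17; 34] (ℓ=1, odd), read p_1/q_1
k=0  a_k=17  p_k/q_k = 17/1
k=1  a_k=34  p_k/q_k = 579/34
fundamental: x₁=579, y₁=34  (since 335241 − 290·1156 = 1)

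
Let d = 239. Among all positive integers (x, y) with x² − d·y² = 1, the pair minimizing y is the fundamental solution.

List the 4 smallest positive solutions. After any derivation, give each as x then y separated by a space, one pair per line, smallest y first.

6195120 400729
76759023628799 4965128484960
951062724926484326640 61519133559490389671
11783895416893046404284364801 762236829394135240588726080

√239 = [15; 2,5,1,2,4,15,4,2,1,5,2,30, …], period ℓ=12 (even) → k=11
i=0: a=15 ⇒ p=15, q=1
i=1: a=2 ⇒ p=31, q=2
i=2: a=5 ⇒ p=170, q=11
i=3: a=1 ⇒ p=201, q=13
i=4: a=2 ⇒ p=572, q=37
i=5: a=4 ⇒ p=2489, q=161
…
i=7: a=4 ⇒ p=154117, q=9969
i=8: a=2 ⇒ p=346141, q=22390
i=9: a=1 ⇒ p=500258, q=32359
i=10: a=5 ⇒ p=2847431, q=184185
i=11: a=2 ⇒ p=6195120, q=400729
(x₁, y₁) = (6195120, 400729);  6195120² − 239·400729² = 1 ✓
k=2:  x_2 = 6195120·6195120+239·400729·400729 = 76759023628799,  y_2 = 6195120·400729+400729·6195120 = 4965128484960
k=3:  x_3 = 6195120·76759023628799+239·400729·4965128484960 = 951062724926484326640,  y_3 = 6195120·4965128484960+400729·76759023628799 = 61519133559490389671
k=4:  x_4 = 6195120·951062724926484326640+239·400729·61519133559490389671 = 11783895416893046404284364801,  y_4 = 6195120·61519133559490389671+400729·951062724926484326640 = 762236829394135240588726080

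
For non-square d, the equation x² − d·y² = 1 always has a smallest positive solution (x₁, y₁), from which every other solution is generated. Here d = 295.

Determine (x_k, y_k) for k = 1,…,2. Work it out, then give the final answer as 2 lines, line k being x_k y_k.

d=295: √d = [17; 5,1,2,3,2,6,2,3,2,1,5,34] (ℓ=12, even), read p_11/q_11
a_0=17:  p_0=17·1+0=17,  q_0=17·0+1=1
a_1=5:  p_1=5·17+1=86,  q_1=5·1+0=5
a_2=1:  p_2=1·86+17=103,  q_2=1·5+1=6
…
a_6=6:  p_6=6·2250+979=14479,  q_6=6·131+57=843
…
a_10=1:  p_10=1·247414+108103=355517,  q_10=1·14405+6294=20699
a_11=5:  p_11=5·355517+247414=2024999,  q_11=5·20699+14405=117900
fundamental: x₁=2024999, y₁=117900  (since 4100620950001 − 295·13900410000 = 1)
n=2: (2024999,117900)∘(2024999,117900) = (2024999·2024999+295·117900·117900, 2024999·117900+117900·2024999) = (8201241900001,477494764200)

2024999 117900
8201241900001 477494764200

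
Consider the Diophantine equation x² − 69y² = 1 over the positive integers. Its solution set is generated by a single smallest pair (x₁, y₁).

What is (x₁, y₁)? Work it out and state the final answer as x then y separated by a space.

7775 936

√69 → a₀=8, period (3,3,1,4,1,3,3,16); ℓ=8 even so k=7
i=0: a=8 ⇒ p=8, q=1
…
i=2: a=3 ⇒ p=83, q=10
i=3: a=1 ⇒ p=108, q=13
i=4: a=4 ⇒ p=515, q=62
i=5: a=1 ⇒ p=623, q=75
i=6: a=3 ⇒ p=2384, q=287
i=7: a=3 ⇒ p=7775, q=936
(x₁, y₁) = (7775, 936);  7775² − 69·936² = 1 ✓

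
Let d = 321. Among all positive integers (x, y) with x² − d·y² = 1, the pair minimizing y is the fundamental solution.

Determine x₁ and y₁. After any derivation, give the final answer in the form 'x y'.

215 12

√321 = [17; 1,10,1,34, …], period ℓ=4 (even) → k=3
a_0=17:  p_0=17·1+0=17,  q_0=17·0+1=1
a_1=1:  p_1=1·17+1=18,  q_1=1·1+0=1
a_2=10:  p_2=10·18+17=197,  q_2=10·1+1=11
a_3=1:  p_3=1·197+18=215,  q_3=1·11+1=12
fundamental: x₁=215, y₁=12  (since 46225 − 321·144 = 1)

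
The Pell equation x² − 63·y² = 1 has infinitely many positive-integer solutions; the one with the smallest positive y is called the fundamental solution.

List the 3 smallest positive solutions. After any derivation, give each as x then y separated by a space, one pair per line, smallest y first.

√63 → a₀=7, period (1,14); ℓ=2 even so k=1
step 0: (7, 1)  from 7·(1,0) + (0,1)
step 1: (8, 1)  from 1·(7,1) + (1,0)
fundamental: x₁=8, y₁=1  (since 64 − 63·1 = 1)
(8+1√63)^2 = 127 + 16√63
(8+1√63)^3 = 2024 + 255√63

8 1
127 16
2024 255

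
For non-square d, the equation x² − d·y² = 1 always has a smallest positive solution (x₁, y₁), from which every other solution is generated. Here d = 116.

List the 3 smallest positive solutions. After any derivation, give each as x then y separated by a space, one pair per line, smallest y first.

9801 910
192119201 17837820
3765920568201 349656946730

[10; 1,3,2,1,4,1,2,3,1,20] for √116; ℓ=10 ⇒ convergent index 9
k=0  a_k=10  p_k/q_k = 10/1
k=1  a_k=1  p_k/q_k = 11/1
k=2  a_k=3  p_k/q_k = 43/4
k=3  a_k=2  p_k/q_k = 97/9
…
k=5  a_k=4  p_k/q_k = 657/61
k=6  a_k=1  p_k/q_k = 797/74
k=7  a_k=2  p_k/q_k = 2251/209
k=8  a_k=3  p_k/q_k = 7550/701
k=9  a_k=1  p_k/q_k = 9801/910
fundamental: x₁=9801, y₁=910  (since 96059601 − 116·828100 = 1)
(9801+910√116)^2 = 192119201 + 17837820√116
(9801+910√116)^3 = 3765920568201 + 349656946730√116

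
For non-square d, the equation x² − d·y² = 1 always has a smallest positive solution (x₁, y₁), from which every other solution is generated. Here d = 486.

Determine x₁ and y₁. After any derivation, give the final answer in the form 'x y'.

485 22

√486 = [22; 22,44, …], period ℓ=2 (even) → k=1
i=0: a=22 ⇒ p=22, q=1
i=1: a=22 ⇒ p=485, q=22
(x₁, y₁) = (485, 22);  485² − 486·22² = 1 ✓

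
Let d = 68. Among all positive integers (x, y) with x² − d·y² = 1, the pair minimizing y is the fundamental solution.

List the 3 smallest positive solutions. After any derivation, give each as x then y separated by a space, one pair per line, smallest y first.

33 4
2177 264
143649 17420

[8; 4,16] for √68; ℓ=2 ⇒ convergent index 1
step 0: (8, 1)  from 8·(1,0) + (0,1)
step 1: (33, 4)  from 4·(8,1) + (1,0)
(x₁, y₁) = (33, 4);  33² − 68·4² = 1 ✓
k=2:  x_2 = 33·33+68·4·4 = 2177,  y_2 = 33·4+4·33 = 264
k=3:  x_3 = 33·2177+68·4·264 = 143649,  y_3 = 33·264+4·2177 = 17420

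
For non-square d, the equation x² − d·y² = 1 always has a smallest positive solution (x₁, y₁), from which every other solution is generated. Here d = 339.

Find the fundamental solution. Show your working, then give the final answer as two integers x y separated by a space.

97970 5321

√339 = [18; 2,2,2,1,17,1,2,2,2,36, …], period ℓ=10 (even) → k=9
a_0=18:  p_0=18·1+0=18,  q_0=18·0+1=1
…
a_2=2:  p_2=2·37+18=92,  q_2=2·2+1=5
a_3=2:  p_3=2·92+37=221,  q_3=2·5+2=12
a_4=1:  p_4=1·221+92=313,  q_4=1·12+5=17
…
a_8=2:  p_8=2·17252+5855=40359,  q_8=2·937+318=2192
a_9=2:  p_9=2·40359+17252=97970,  q_9=2·2192+937=5321
fundamental: x₁=97970, y₁=5321  (since 9598120900 − 339·28313041 = 1)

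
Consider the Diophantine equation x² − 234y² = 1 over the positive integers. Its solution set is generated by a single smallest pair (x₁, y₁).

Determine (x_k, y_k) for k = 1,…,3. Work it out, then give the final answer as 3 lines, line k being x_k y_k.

√234 → a₀=15, period (3,2,1,2,1,2,3,30); ℓ=8 even so k=7
k=0  a_k=15  p_k/q_k = 15/1
…
k=2  a_k=2  p_k/q_k = 107/7
…
k=4  a_k=2  p_k/q_k = 413/27
k=5  a_k=1  p_k/q_k = 566/37
k=6  a_k=2  p_k/q_k = 1545/101
k=7  a_k=3  p_k/q_k = 5201/340
fundamental: x₁=5201, y₁=340  (since 27050401 − 234·115600 = 1)
(x_2, y_2) = (5201·5201 + 234·340·340, 5201·340 + 340·5201) = (54100801, 3536680)
(x_3, y_3) = (5201·54100801 + 234·340·3536680, 5201·3536680 + 340·54100801) = (562756526801, 36788545020)

5201 340
54100801 3536680
562756526801 36788545020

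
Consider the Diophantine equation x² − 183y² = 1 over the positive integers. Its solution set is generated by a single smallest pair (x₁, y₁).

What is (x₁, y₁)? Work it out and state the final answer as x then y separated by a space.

487 36

[13; 1,1,8,1,1,26] for √183; ℓ=6 ⇒ convergent index 5
step 0: (13, 1)  from 13·(1,0) + (0,1)
…
step 2: (27, 2)  from 1·(14,1) + (13,1)
step 3: (230, 17)  from 8·(27,2) + (14,1)
step 4: (257, 19)  from 1·(230,17) + (27,2)
step 5: (487, 36)  from 1·(257,19) + (230,17)
(x₁, y₁) = (487, 36);  487² − 183·36² = 1 ✓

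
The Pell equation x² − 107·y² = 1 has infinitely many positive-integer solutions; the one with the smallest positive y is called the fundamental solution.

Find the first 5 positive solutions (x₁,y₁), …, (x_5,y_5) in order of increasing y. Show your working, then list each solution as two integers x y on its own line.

d=107: √d = [10; 2,1,9,1,2,20] (ℓ=6, even), read p_5/q_5
i=0: a=10 ⇒ p=10, q=1
…
i=3: a=9 ⇒ p=300, q=29
i=4: a=1 ⇒ p=331, q=32
i=5: a=2 ⇒ p=962, q=93
(x₁, y₁) = (962, 93);  962² − 107·93² = 1 ✓
(x_2, y_2) = (962·962 + 107·93·93, 962·93 + 93·962) = (1850887, 178932)
(x_3, y_3) = (962·1850887 + 107·93·178932, 962·178932 + 93·1850887) = (3561105626, 344265075)
(x_4, y_4) = (962·3561105626 + 107·93·344265075, 962·344265075 + 93·3561105626) = (6851565373537, 662365825368)
(x_5, y_5) = (962·6851565373537 + 107·93·662365825368, 962·662365825368 + 93·6851565373537) = (13182408217579562, 1274391503742957)

962 93
1850887 178932
3561105626 344265075
6851565373537 662365825368
13182408217579562 1274391503742957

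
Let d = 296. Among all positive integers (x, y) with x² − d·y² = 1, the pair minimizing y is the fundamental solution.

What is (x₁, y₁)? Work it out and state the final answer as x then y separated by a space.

3699 215

[17; 4,1,7,1,4,34] for √296; ℓ=6 ⇒ convergent index 5
k=0  a_k=17  p_k/q_k = 17/1
k=1  a_k=4  p_k/q_k = 69/4
k=2  a_k=1  p_k/q_k = 86/5
k=3  a_k=7  p_k/q_k = 671/39
k=4  a_k=1  p_k/q_k = 757/44
k=5  a_k=4  p_k/q_k = 3699/215
(x₁, y₁) = (3699, 215);  3699² − 296·215² = 1 ✓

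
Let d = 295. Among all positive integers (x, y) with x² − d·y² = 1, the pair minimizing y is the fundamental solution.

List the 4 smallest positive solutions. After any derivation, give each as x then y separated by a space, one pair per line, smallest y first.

2024999 117900
8201241900001 477494764200
33215013292518224999 1933852840020353700
134520737404664024967600001 7832100134376274949528400

d=295: √d = [17; 5,1,2,3,2,6,2,3,2,1,5,34] (ℓ=12, even), read p_11/q_11
a_0=17:  p_0=17·1+0=17,  q_0=17·0+1=1
a_1=5:  p_1=5·17+1=86,  q_1=5·1+0=5
a_2=1:  p_2=1·86+17=103,  q_2=1·5+1=6
…
a_5=2:  p_5=2·979+292=2250,  q_5=2·57+17=131
a_6=6:  p_6=6·2250+979=14479,  q_6=6·131+57=843
a_7=2:  p_7=2·14479+2250=31208,  q_7=2·843+131=1817
…
a_9=2:  p_9=2·108103+31208=247414,  q_9=2·6294+1817=14405
a_10=1:  p_10=1·247414+108103=355517,  q_10=1·14405+6294=20699
a_11=5:  p_11=5·355517+247414=2024999,  q_11=5·20699+14405=117900
(x₁, y₁) = (2024999, 117900);  2024999² − 295·117900² = 1 ✓
k=2:  x_2 = 2024999·2024999+295·117900·117900 = 8201241900001,  y_2 = 2024999·117900+117900·2024999 = 477494764200
k=3:  x_3 = 2024999·8201241900001+295·117900·477494764200 = 33215013292518224999,  y_3 = 2024999·477494764200+117900·8201241900001 = 1933852840020353700
k=4:  x_4 = 2024999·33215013292518224999+295·117900·1933852840020353700 = 134520737404664024967600001,  y_4 = 2024999·1933852840020353700+117900·33215013292518224999 = 7832100134376274949528400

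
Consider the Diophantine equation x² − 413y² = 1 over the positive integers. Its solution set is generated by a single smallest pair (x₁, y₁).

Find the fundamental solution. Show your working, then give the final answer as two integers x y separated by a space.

113399 5580

√413 = [20; 3,9,1,4,1,9,3,40, …], period ℓ=8 (even) → k=7
k=0  a_k=20  p_k/q_k = 20/1
…
k=3  a_k=1  p_k/q_k = 630/31
…
k=5  a_k=1  p_k/q_k = 3719/183
k=6  a_k=9  p_k/q_k = 36560/1799
k=7  a_k=3  p_k/q_k = 113399/5580
fundamental: x₁=113399, y₁=5580  (since 12859333201 − 413·31136400 = 1)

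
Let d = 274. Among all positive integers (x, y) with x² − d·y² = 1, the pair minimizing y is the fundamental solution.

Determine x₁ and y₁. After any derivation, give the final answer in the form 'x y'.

3959299 239190

d=274: √d = [16; 1,1,4,4,1,1,32] (ℓ=7, odd), read p_13/q_13
a_0=16:  p_0=16·1+0=16,  q_0=16·0+1=1
…
a_3=4:  p_3=4·33+17=149,  q_3=4·2+1=9
…
a_5=1:  p_5=1·629+149=778,  q_5=1·38+9=47
a_6=1:  p_6=1·778+629=1407,  q_6=1·47+38=85
…
a_10=4:  p_10=4·93011+47209=419253,  q_10=4·5619+2852=25328
…
a_12=1:  p_12=1·1770023+419253=2189276,  q_12=1·106931+25328=132259
a_13=1:  p_13=1·2189276+1770023=3959299,  q_13=1·132259+106931=239190
fundamental: x₁=3959299, y₁=239190  (since 15676048571401 − 274·57211856100 = 1)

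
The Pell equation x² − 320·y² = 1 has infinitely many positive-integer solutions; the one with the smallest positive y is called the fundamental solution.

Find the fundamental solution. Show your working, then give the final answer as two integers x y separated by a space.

161 9

√320 = [17; 1,7,1,34, …], period ℓ=4 (even) → k=3
k=0  a_k=17  p_k/q_k = 17/1
k=1  a_k=1  p_k/q_k = 18/1
k=2  a_k=7  p_k/q_k = 143/8
k=3  a_k=1  p_k/q_k = 161/9
(x₁, y₁) = (161, 9);  161² − 320·9² = 1 ✓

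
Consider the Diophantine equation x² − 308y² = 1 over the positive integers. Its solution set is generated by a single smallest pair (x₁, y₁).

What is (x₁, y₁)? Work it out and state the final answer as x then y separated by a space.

√308 = [17; 1,1,4,1,1,34, …], period ℓ=6 (even) → k=5
step 0: (17, 1)  from 17·(1,0) + (0,1)
step 1: (18, 1)  from 1·(17,1) + (1,0)
…
step 3: (158, 9)  from 4·(35,2) + (18,1)
step 4: (193, 11)  from 1·(158,9) + (35,2)
step 5: (351, 20)  from 1·(193,11) + (158,9)
→ (351, 20).  Check: 351²=123201, 308·20²=123200, difference 1.

351 20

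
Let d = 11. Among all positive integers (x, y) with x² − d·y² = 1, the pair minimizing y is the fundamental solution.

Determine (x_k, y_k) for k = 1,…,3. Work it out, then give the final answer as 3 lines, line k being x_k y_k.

10 3
199 60
3970 1197

√11 = [3; 3,6, …], period ℓ=2 (even) → k=1
a_0=3:  p_0=3·1+0=3,  q_0=3·0+1=1
a_1=3:  p_1=3·3+1=10,  q_1=3·1+0=3
fundamental: x₁=10, y₁=3  (since 100 − 11·9 = 1)
k=2:  x_2 = 10·10+11·3·3 = 199,  y_2 = 10·3+3·10 = 60
k=3:  x_3 = 10·199+11·3·60 = 3970,  y_3 = 10·60+3·199 = 1197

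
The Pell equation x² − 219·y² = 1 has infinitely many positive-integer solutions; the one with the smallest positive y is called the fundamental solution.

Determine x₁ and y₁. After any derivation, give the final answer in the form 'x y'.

74 5

[14; 1,3,1,28] for √219; ℓ=4 ⇒ convergent index 3
k=0  a_k=14  p_k/q_k = 14/1
k=1  a_k=1  p_k/q_k = 15/1
k=2  a_k=3  p_k/q_k = 59/4
k=3  a_k=1  p_k/q_k = 74/5
→ (74, 5).  Check: 74²=5476, 219·5²=5475, difference 1.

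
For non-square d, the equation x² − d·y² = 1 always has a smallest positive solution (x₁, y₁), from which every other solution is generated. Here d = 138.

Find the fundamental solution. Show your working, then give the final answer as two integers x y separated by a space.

√138 = [11; 1,2,1,22, …], period ℓ=4 (even) → k=3
i=0: a=11 ⇒ p=11, q=1
i=1: a=1 ⇒ p=12, q=1
i=2: a=2 ⇒ p=35, q=3
i=3: a=1 ⇒ p=47, q=4
→ (47, 4).  Check: 47²=2209, 138·4²=2208, difference 1.

47 4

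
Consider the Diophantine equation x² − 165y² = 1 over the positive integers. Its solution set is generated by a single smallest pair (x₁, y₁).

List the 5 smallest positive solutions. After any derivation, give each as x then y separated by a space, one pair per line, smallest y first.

√165 = [12; 1,5,2,5,1,24, …], period ℓ=6 (even) → k=5
a_0=12:  p_0=12·1+0=12,  q_0=12·0+1=1
…
a_2=5:  p_2=5·13+12=77,  q_2=5·1+1=6
a_3=2:  p_3=2·77+13=167,  q_3=2·6+1=13
a_4=5:  p_4=5·167+77=912,  q_4=5·13+6=71
a_5=1:  p_5=1·912+167=1079,  q_5=1·71+13=84
(x₁, y₁) = (1079, 84);  1079² − 165·84² = 1 ✓
(x_2, y_2) = (1079·1079 + 165·84·84, 1079·84 + 84·1079) = (2328481, 181272)
(x_3, y_3) = (1079·2328481 + 165·84·181272, 1079·181272 + 84·2328481) = (5024860919, 391184892)
(x_4, y_4) = (1079·5024860919 + 165·84·391184892, 1079·391184892 + 84·5024860919) = (10843647534721, 844176815664)
(x_5, y_5) = (1079·10843647534721 + 165·84·844176815664, 1079·844176815664 + 84·10843647534721) = (23400586355066999, 1821733177018020)

1079 84
2328481 181272
5024860919 391184892
10843647534721 844176815664
23400586355066999 1821733177018020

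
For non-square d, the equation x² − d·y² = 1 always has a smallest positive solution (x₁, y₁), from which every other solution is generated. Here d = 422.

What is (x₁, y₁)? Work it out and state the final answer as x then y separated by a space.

7022501 341850

[20; 1,1,5,2,1,…,1,1,40] for √422; ℓ=14 ⇒ convergent index 13
a_0=20:  p_0=20·1+0=20,  q_0=20·0+1=1
…
a_6=3:  p_6=3·719+493=2650,  q_6=3·35+24=129
a_7=20:  p_7=20·2650+719=53719,  q_7=20·129+35=2615
a_8=3:  p_8=3·53719+2650=163807,  q_8=3·2615+129=7974
a_9=1:  p_9=1·163807+53719=217526,  q_9=1·7974+2615=10589
a_10=2:  p_10=2·217526+163807=598859,  q_10=2·10589+7974=29152
a_11=5:  p_11=5·598859+217526=3211821,  q_11=5·29152+10589=156349
a_12=1:  p_12=1·3211821+598859=3810680,  q_12=1·156349+29152=185501
a_13=1:  p_13=1·3810680+3211821=7022501,  q_13=1·185501+156349=341850
fundamental: x₁=7022501, y₁=341850  (since 49315520295001 − 422·116861422500 = 1)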